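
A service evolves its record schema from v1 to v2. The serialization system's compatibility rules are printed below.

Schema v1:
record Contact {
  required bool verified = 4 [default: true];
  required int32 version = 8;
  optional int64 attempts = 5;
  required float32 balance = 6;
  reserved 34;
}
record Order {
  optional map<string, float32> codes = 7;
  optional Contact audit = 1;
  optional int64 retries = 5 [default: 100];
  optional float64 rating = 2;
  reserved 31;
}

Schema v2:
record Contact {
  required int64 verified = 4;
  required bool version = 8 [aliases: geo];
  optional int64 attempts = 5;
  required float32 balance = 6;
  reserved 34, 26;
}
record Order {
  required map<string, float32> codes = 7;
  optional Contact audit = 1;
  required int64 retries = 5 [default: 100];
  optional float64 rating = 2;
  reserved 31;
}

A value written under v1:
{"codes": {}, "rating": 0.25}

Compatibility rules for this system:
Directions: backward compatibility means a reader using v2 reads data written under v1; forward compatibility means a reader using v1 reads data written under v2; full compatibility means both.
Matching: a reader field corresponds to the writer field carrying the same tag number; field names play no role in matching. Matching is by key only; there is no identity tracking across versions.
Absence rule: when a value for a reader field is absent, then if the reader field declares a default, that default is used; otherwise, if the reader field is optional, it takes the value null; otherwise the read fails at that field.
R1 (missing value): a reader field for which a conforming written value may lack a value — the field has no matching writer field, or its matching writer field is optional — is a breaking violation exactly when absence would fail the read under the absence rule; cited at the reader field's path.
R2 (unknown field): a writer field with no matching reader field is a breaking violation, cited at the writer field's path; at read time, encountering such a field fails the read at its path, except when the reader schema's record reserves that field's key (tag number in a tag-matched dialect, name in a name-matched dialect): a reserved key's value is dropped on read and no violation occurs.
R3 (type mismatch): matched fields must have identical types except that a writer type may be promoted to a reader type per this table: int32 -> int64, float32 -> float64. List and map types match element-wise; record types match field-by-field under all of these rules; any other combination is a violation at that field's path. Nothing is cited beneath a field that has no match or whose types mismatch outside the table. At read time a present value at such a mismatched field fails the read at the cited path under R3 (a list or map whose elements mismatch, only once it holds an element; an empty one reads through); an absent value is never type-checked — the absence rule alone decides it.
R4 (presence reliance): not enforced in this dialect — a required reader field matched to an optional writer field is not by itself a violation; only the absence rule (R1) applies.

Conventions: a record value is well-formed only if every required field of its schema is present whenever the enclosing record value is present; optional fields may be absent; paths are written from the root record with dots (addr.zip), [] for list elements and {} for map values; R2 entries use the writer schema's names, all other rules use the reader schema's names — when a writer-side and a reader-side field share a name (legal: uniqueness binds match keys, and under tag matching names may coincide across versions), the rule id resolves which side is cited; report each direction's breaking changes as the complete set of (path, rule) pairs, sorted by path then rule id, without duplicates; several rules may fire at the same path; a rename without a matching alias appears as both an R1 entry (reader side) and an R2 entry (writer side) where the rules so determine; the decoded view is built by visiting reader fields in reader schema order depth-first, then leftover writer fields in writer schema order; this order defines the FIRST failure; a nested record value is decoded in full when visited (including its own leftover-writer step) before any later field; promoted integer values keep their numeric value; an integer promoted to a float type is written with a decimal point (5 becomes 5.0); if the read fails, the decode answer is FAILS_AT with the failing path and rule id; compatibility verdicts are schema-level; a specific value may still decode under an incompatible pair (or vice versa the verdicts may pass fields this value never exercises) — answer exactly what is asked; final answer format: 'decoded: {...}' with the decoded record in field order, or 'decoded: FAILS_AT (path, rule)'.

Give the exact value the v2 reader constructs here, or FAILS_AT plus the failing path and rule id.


each type pair in Order: writer, then reader
decoding the Order value with the v2 reader:
  codes := {}
  audit := null (not supplied -> null)
  retries := 100 (no value, default fills)
  rating := 0.25
  => decoded: {"codes": {}, "audit": null, "retries": 100, "rating": 0.25}
ruling out the remaining Order differences:
  field codes in record Order: optional changed to required -> shifts the Order verdicts, not this decode
  field retries in record Order: optional changed to required -> no rule fires on it and the decoded Order view is identical with or without it
  field verified in record Contact: type bool changed to int64 (its default is dropped) -> shifts the Order verdicts, not this decode
  field version in record Contact: type int32 changed to bool -> shifts the Order verdicts, not this decode

decoded: {"codes": {}, "audit": null, "retries": 100, "rating": 0.25}


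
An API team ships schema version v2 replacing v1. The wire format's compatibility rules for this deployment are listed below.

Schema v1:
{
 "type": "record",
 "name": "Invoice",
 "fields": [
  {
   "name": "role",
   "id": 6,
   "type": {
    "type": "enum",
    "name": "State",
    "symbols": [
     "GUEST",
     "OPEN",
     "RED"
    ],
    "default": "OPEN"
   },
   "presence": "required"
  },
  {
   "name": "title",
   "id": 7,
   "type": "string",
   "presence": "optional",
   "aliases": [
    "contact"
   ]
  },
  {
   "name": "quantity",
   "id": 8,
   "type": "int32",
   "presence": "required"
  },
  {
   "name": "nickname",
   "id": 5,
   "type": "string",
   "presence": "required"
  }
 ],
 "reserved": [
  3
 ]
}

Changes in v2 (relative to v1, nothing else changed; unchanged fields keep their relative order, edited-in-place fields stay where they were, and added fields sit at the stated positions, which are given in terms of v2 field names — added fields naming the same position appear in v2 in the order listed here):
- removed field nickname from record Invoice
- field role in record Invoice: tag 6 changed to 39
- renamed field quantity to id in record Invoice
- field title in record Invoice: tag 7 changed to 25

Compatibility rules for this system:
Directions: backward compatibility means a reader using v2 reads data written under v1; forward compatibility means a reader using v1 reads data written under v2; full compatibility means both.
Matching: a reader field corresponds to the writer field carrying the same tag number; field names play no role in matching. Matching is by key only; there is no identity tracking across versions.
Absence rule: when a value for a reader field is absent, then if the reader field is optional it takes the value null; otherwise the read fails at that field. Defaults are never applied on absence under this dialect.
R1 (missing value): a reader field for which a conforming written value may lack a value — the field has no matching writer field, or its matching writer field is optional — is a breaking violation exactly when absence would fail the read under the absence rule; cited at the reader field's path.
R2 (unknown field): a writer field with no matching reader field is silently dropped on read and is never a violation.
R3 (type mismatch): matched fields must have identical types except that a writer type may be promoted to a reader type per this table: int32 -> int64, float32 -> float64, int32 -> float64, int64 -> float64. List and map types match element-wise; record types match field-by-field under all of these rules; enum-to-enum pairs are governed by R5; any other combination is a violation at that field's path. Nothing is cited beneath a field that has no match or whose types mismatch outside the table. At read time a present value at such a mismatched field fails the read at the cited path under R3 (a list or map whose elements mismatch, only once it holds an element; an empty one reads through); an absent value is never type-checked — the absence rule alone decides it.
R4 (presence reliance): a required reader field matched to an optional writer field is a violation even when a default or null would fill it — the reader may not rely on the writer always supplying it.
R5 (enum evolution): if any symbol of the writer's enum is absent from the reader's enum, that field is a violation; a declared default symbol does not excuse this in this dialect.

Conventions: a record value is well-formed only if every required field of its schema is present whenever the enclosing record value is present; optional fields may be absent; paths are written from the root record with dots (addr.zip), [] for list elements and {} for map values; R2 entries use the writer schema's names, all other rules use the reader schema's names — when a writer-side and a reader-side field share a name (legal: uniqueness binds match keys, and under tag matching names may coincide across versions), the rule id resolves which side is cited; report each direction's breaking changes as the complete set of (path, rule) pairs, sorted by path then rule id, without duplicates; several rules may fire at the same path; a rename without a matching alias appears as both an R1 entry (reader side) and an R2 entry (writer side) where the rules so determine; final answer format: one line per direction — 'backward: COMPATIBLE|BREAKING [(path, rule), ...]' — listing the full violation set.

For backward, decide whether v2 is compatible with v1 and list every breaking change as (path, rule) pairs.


arrows below run writer -> reader for Invoice
backward for Invoice (reader v2, writer v1):
  role: no writer match
  title: no writer match
  id: int32 -> int32, writer required; from quantity
  role (writer side), unknown to reader
  title (writer side), unknown to reader
  nickname (writer side), unknown to reader
  rule R1 violated at role
  => 1 violation(s): backward is BREAKING for Invoice
remaining Invoice differences; none change what is asked:
  removed field nickname from record Invoice -> affects forward compatibility only, which is not asked
  renamed field quantity to id in record Invoice -> fires no rule on Invoice, leaving the asked answer as it is
  field title in record Invoice: tag 7 changed to 25 -> fires no rule on Invoice, leaving the asked answer as it is

backward: BREAKING [(role, R1)]


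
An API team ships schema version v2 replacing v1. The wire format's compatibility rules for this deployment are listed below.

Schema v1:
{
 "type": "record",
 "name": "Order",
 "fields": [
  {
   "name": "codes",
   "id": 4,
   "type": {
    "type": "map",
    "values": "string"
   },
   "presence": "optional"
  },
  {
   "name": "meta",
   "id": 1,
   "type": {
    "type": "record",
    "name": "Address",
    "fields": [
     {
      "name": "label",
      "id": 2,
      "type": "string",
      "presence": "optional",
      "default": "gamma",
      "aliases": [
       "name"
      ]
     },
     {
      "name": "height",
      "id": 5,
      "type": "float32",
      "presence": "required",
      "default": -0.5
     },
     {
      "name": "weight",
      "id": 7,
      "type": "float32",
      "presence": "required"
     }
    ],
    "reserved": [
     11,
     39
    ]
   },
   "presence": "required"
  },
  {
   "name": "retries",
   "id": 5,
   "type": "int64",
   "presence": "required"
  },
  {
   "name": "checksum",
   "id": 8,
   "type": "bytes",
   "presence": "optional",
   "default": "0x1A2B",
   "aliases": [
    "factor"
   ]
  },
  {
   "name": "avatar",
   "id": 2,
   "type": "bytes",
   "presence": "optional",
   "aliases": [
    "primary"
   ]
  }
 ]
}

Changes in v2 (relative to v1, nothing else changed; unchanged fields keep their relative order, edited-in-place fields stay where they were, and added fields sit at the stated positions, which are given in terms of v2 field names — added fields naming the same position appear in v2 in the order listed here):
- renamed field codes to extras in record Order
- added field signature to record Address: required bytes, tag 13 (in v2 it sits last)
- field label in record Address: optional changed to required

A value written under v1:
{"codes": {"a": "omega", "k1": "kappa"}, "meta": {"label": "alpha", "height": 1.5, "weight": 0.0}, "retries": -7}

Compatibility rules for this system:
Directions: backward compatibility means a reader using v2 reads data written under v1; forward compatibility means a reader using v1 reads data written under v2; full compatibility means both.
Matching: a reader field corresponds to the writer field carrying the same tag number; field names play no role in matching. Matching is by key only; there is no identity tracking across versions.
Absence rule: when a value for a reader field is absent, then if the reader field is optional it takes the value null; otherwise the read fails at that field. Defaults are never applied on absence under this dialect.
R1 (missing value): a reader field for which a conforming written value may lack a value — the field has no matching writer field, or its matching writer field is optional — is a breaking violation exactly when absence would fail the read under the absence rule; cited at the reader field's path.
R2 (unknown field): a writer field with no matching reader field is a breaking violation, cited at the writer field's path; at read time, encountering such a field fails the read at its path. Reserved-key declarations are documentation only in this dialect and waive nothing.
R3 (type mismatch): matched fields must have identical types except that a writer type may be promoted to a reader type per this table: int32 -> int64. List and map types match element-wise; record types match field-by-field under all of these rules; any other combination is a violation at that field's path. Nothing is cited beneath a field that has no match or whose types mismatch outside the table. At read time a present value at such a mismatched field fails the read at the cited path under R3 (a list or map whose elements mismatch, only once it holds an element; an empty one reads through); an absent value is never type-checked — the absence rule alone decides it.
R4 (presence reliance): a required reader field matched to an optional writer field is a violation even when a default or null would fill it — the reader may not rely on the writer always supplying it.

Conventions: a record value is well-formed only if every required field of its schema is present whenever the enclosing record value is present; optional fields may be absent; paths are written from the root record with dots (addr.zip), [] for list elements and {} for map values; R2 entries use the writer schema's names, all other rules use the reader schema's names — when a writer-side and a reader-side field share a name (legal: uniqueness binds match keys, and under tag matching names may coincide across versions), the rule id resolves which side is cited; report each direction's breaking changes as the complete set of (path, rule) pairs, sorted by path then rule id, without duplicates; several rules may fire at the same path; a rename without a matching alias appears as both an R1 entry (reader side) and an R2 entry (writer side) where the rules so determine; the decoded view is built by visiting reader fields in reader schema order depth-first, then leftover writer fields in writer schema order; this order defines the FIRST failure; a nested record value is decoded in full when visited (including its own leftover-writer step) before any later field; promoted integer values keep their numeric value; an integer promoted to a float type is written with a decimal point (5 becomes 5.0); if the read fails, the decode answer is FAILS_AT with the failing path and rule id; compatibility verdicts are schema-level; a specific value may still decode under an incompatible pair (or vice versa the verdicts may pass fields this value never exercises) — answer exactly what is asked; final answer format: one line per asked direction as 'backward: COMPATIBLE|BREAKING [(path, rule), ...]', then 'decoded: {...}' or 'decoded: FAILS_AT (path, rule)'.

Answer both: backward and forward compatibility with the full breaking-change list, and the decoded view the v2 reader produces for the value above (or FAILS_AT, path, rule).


backward: BREAKING [(meta.label, R1), (meta.label, R4), (meta.signature, R1)]; forward: BREAKING [(meta.signature, R2)]; decoded: FAILS_AT (meta.signature, R1)

each type pair in Order: writer, then reader
backward analysis of Order with v2 as reader and v1 as writer:
  extras <- codes (map<string, string> -> map<string, string>, writer optional)
  meta <- meta (Address -> Address, writer required)
  retries <- retries (int64 -> int64, writer required)
  checksum <- checksum (bytes -> bytes, writer optional)
  avatar <- avatar (bytes -> bytes, writer optional)
  meta.label <- meta.label (string -> string, writer optional)
  meta.height <- meta.height (float32 -> float32, writer required)
  meta.weight <- meta.weight (float32 -> float32, writer required)
  meta.signature has no writer counterpart
  rule R1 violated at meta.label
  rule R4 violated at meta.label
  rule R1 violated at meta.signature
  backward on Order therefore BREAKING (3)
forward analysis of Order with v1 as reader and v2 as writer:
  codes <- extras (map<string, string> -> map<string, string>, writer optional)
  meta <- meta (Address -> Address, writer required)
  retries <- retries (int64 -> int64, writer required)
  checksum <- checksum (bytes -> bytes, writer optional)
  avatar <- avatar (bytes -> bytes, writer optional)
  meta.label <- meta.label (string -> string, writer required)
  meta.height <- meta.height (float32 -> float32, writer required)
  meta.weight <- meta.weight (float32 -> float32, writer required)
  meta.signature (writer side), unknown to reader
  rule R2 violated at meta.signature
  forward on Order therefore BREAKING (1)
decoding the Order value with the v2 reader:
  extras := {"a": "omega", "k1": "kappa"} (from writer codes)
  meta.label := "alpha"
  meta.height := 1.5
  meta.weight := 0.0
  read fails at meta.signature under R1 (no fill)
  => FAILS_AT (meta.signature, R1)


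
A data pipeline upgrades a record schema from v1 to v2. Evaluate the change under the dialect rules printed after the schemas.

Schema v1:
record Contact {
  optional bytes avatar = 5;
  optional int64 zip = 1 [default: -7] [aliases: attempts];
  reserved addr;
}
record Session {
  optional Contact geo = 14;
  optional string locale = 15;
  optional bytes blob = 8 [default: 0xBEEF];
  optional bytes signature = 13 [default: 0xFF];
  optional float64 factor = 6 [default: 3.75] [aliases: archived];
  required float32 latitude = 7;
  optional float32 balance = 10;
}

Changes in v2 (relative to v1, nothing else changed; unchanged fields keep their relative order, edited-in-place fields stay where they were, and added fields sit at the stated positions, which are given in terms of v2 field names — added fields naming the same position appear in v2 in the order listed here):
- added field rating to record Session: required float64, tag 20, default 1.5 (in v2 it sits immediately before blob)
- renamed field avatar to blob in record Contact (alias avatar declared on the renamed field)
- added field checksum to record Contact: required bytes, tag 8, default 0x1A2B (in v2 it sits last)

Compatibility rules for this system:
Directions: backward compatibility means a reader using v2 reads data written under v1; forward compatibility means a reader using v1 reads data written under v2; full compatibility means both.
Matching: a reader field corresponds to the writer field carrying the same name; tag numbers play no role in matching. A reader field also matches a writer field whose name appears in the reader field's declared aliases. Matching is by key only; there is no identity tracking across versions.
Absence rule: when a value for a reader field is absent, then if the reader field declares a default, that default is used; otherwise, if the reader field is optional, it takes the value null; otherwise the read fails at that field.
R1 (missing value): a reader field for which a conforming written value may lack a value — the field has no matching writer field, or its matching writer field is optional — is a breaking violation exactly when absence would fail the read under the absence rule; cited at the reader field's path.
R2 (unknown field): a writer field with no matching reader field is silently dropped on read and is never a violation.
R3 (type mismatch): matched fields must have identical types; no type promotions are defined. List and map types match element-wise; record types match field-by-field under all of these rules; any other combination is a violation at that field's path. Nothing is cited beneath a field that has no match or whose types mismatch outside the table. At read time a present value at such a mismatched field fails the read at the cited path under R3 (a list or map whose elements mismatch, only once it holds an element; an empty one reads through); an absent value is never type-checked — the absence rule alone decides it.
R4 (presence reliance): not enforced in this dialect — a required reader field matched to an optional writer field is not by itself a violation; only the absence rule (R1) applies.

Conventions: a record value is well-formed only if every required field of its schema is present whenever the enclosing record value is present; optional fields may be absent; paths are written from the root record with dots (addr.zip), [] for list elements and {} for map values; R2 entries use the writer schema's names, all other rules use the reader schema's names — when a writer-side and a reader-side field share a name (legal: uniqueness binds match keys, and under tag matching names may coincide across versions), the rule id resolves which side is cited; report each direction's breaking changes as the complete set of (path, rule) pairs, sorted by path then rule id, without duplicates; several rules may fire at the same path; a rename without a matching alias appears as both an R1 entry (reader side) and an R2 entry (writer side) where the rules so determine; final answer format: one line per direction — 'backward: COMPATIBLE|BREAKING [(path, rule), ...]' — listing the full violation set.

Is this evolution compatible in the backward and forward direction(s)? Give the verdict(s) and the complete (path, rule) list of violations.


each type pair in Session: writer, then reader
backward analysis of Session with v2 as reader and v1 as writer:
  geo <- geo (Contact -> Contact, writer optional)
  locale <- locale (string -> string, writer optional)
  no writer field matches reader rating
  blob <- blob (bytes -> bytes, writer optional)
  signature <- signature (bytes -> bytes, writer optional)
  factor <- factor (float64 -> float64, writer optional)
  latitude <- latitude (float32 -> float32, writer required)
  balance <- balance (float32 -> float32, writer optional)
  geo.blob <- geo.avatar (bytes -> bytes, writer optional)
  geo.zip <- geo.zip (int64 -> int64, writer optional)
  no writer field matches reader geo.checksum
  nothing fires on Session: backward is COMPATIBLE
forward analysis of Session with v1 as reader and v2 as writer:
  geo <- geo (Contact -> Contact, writer optional)
  locale <- locale (string -> string, writer optional)
  blob <- blob (bytes -> bytes, writer optional)
  signature <- signature (bytes -> bytes, writer optional)
  factor <- factor (float64 -> float64, writer optional)
  latitude <- latitude (float32 -> float32, writer required)
  balance <- balance (float32 -> float32, writer optional)
  writer rating: unknown to reader
  no writer field matches reader geo.avatar
  geo.zip <- geo.zip (int64 -> int64, writer optional)
  writer geo.blob: unknown to reader
  writer geo.checksum: unknown to reader
  nothing fires on Session: forward is COMPATIBLE

backward: COMPATIBLE []; forward: COMPATIBLE []


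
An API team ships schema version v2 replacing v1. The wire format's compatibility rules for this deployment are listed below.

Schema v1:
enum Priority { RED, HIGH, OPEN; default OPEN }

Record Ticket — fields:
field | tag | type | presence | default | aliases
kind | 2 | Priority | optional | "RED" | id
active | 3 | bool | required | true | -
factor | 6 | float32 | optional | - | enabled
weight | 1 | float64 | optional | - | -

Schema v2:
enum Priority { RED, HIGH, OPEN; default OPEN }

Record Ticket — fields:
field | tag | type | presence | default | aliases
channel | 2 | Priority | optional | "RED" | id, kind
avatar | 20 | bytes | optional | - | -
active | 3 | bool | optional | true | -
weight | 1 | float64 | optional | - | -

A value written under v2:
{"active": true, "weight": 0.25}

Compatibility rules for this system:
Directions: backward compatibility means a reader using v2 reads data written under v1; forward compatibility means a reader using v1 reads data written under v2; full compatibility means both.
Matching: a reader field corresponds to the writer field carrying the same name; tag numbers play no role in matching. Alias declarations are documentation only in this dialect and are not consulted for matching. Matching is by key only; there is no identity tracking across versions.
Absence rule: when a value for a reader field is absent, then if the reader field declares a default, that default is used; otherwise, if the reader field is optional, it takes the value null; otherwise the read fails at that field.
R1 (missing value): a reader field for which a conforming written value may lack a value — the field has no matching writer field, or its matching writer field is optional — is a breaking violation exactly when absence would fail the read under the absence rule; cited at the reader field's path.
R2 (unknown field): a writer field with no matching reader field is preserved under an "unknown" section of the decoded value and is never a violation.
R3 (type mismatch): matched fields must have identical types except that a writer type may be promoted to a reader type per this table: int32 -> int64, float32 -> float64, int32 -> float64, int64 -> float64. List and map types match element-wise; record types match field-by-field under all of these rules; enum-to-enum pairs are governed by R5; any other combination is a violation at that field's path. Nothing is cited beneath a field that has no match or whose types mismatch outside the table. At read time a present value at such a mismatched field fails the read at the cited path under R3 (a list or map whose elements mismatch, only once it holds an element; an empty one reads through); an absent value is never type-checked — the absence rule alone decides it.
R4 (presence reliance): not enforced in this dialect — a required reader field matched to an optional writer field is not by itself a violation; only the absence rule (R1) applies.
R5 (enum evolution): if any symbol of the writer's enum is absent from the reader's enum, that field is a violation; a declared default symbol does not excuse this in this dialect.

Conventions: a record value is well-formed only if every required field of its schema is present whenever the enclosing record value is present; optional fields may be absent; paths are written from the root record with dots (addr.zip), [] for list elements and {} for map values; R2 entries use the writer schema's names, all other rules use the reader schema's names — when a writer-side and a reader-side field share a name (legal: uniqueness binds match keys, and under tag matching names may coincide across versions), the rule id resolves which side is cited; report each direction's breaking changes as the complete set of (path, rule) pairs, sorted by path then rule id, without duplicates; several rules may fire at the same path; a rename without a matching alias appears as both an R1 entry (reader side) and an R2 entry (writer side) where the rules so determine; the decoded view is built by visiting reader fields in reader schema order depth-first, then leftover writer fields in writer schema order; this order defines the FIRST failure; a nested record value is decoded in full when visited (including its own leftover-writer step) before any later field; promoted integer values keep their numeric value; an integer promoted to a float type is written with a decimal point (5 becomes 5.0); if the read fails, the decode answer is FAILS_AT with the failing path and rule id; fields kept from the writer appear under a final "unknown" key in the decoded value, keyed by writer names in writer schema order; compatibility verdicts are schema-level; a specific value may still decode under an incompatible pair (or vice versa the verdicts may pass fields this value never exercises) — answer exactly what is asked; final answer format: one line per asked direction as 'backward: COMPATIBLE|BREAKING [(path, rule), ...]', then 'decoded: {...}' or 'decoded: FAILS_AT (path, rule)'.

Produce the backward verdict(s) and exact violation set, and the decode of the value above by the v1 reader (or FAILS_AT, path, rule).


backward: COMPATIBLE []; decoded: {"kind": "RED", "active": true, "factor": null, "weight": 0.25}

arrows below run writer -> reader for Ticket
backward on Ticket — v2 reading data written by v1:
  channel: no writer match
  avatar: no writer match
  active: paired with writer active (bool -> bool; writer required)
  weight: paired with writer weight (float64 -> float64; writer optional)
  writer field kind has no reader counterpart
  writer field factor has no reader counterpart
  => no violations; backward on Ticket: COMPATIBLE
migrating the Ticket value to v1:
  kind := "RED" (no value, default fills)
  active := true
  factor := null (not supplied -> null)
  weight := 0.25
  => decoded: {"kind": "RED", "active": true, "factor": null, "weight": 0.25}
the rest of the Ticket diff is inert for this question:
  added field avatar to record Ticket: optional bytes, tag 20 (in v2 it sits immediately before active) -> inert for the asked Ticket verdict: nothing fires
  removed field factor from record Ticket -> inert for the asked Ticket verdict: nothing fires
  renamed field kind to channel in record Ticket (alias kind declared on the renamed field) -> inert for the asked Ticket verdict: nothing fires
  field active in record Ticket: required changed to optional -> inert for the asked Ticket verdict: nothing fires


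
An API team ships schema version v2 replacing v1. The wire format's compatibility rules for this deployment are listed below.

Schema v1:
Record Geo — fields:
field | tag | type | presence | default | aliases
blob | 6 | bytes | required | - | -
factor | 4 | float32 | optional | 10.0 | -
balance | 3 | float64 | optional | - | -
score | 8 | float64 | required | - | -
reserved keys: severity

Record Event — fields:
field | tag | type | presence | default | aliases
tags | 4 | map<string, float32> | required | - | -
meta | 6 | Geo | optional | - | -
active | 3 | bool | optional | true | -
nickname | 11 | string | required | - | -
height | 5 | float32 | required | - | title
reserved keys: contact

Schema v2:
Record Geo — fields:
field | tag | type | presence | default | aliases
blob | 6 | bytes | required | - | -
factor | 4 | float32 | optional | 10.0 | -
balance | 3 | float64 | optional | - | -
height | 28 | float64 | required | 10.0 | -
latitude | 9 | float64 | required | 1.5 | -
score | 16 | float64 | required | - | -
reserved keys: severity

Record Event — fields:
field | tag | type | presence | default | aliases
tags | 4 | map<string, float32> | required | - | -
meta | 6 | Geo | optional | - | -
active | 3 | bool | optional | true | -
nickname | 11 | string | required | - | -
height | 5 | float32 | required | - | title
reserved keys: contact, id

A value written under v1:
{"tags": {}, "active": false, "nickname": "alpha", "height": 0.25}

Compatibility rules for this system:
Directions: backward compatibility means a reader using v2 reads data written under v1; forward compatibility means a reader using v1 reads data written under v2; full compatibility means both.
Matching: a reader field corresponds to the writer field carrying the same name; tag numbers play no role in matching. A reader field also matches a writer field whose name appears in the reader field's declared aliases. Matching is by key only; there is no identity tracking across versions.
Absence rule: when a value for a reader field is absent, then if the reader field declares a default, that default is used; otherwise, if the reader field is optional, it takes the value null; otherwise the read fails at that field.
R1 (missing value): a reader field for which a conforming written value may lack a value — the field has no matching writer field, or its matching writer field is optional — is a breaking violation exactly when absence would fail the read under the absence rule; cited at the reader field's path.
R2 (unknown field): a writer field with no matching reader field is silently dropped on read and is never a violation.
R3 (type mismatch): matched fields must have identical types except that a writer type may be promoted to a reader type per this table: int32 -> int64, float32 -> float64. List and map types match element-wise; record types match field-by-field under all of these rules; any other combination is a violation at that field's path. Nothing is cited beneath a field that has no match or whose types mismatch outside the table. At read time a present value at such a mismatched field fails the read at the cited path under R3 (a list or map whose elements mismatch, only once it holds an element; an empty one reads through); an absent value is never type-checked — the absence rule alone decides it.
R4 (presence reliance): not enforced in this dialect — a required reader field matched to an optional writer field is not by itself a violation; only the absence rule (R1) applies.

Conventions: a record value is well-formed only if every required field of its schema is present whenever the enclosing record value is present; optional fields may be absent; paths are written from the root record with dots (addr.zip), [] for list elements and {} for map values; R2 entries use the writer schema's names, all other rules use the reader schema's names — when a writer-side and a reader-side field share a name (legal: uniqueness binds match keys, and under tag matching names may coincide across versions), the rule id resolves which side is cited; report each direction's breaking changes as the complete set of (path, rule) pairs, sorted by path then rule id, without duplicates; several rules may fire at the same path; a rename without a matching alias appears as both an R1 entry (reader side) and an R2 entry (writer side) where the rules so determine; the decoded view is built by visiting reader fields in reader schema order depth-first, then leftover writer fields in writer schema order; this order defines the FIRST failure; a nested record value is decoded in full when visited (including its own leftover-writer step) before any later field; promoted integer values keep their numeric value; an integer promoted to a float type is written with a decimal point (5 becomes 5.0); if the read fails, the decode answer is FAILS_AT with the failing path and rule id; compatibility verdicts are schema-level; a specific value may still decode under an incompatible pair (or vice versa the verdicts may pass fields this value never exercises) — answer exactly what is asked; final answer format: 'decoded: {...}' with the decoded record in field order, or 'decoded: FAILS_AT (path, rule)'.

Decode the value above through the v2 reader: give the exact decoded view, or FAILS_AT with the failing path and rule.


decoded: {"tags": {}, "meta": null, "active": false, "nickname": "alpha", "height": 0.25}

arrows below run writer -> reader for Event
migrating the Event value to v2:
  tags := {}
  meta := null (absent, optional -> null)
  active := false
  nickname := "alpha"
  height := 0.25
  => decoded: {"tags": {}, "meta": null, "active": false, "nickname": "alpha", "height": 0.25}
ruling out the remaining Event differences:
  added field height to record Geo: required float64, tag 28, default 10.0 (in v2 it sits immediately before score) -> inert under this dialect — no rule fires on Event and the result does not move
  added field latitude to record Geo: required float64, tag 9, default 1.5 (in v2 it sits immediately before score) -> inert under this dialect — no rule fires on Event and the result does not move
  field score in record Geo: tag 8 changed to 16 -> inert under this dialect — no rule fires on Event and the result does not move


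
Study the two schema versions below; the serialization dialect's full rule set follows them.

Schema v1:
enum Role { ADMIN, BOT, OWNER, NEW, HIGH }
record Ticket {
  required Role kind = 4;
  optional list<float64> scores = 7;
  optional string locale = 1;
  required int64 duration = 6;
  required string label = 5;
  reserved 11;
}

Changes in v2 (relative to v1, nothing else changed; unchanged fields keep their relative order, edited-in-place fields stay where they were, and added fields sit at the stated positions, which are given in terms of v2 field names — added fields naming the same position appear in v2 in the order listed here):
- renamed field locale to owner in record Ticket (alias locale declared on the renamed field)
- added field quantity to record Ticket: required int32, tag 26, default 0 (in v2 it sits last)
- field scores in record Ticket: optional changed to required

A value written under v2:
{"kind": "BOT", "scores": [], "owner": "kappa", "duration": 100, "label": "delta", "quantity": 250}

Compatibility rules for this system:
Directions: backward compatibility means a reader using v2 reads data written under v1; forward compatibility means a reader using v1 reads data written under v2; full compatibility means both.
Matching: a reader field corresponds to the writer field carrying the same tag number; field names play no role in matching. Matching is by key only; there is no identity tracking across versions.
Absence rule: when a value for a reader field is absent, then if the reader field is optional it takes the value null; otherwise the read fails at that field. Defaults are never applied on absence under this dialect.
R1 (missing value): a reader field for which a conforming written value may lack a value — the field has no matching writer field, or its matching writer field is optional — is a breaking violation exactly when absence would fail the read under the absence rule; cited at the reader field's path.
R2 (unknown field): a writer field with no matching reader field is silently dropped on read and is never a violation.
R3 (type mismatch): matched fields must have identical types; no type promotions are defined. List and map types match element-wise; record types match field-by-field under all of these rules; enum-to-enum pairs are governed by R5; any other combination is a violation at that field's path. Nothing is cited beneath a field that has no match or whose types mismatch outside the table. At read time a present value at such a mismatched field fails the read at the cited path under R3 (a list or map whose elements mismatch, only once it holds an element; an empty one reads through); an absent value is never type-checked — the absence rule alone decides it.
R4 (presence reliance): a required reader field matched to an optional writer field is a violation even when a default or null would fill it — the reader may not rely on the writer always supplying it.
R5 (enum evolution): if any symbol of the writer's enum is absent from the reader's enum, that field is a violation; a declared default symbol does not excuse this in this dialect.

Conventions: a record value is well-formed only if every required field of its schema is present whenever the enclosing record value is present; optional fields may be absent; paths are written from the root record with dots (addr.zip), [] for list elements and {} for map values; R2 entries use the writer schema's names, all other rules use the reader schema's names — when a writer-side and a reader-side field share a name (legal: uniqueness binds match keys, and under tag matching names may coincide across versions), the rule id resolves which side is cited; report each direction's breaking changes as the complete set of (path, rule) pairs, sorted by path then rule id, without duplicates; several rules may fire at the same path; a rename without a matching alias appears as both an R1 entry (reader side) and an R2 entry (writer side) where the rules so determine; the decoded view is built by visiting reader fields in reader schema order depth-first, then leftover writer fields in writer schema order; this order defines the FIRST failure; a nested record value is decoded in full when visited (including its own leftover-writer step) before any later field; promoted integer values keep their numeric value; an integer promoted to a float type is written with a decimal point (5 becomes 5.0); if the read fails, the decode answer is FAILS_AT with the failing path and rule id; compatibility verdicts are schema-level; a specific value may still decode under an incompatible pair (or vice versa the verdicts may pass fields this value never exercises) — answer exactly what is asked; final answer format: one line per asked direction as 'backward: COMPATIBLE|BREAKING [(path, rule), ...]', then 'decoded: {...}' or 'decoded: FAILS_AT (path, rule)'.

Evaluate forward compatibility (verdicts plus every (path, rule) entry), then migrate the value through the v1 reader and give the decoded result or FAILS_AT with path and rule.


in Ticket below, arrows point writer -> reader
forward for Ticket (reader v1, writer v2):
  writer required, Role -> Role: reader kind maps from writer kind
  writer required, list<float64> -> list<float64>: reader scores maps from writer scores
  writer optional, string -> string: reader locale maps from writer owner
  writer required, int64 -> int64: reader duration maps from writer duration
  writer required, string -> string: reader label maps from writer label
  quantity (writer side), unknown to reader
  nothing fires on Ticket: forward is COMPATIBLE
decode walk for Ticket under reader schema v1:
  kind := "BOT"
  scores := []
  locale := "kappa" (from writer owner)
  duration := 100
  label := "delta"
  writer quantity: unmatched, discarded
  => decoded: {"kind": "BOT", "scores": [], "locale": "kappa", "duration": 100, "label": "delta"}
the rest of the Ticket diff is inert for this question:
  renamed field locale to owner in record Ticket (alias locale declared on the renamed field) -> inert for the asked Ticket verdict: nothing fires
  added field quantity to record Ticket: required int32, tag 26, default 0 (in v2 it sits last) -> matters only for Ticket's backward compatibility — outside the asked direction
  field scores in record Ticket: optional changed to required -> matters only for Ticket's backward compatibility — outside the asked direction

forward: COMPATIBLE []; decoded: {"kind": "BOT", "scores": [], "locale": "kappa", "duration": 100, "label": "delta"}
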